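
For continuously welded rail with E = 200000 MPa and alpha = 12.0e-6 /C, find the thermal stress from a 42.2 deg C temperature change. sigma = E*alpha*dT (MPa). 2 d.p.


sigma = E * alpha * dT
sigma = 200000 * 12.0e-6 * 42.2
sigma = 2.4 * 42.2
sigma = 101.28 MPa

101.28


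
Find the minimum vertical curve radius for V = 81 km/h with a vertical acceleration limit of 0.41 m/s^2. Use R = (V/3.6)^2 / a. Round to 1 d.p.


Convert speed: V = 81 / 3.6 = 22.5 m/s
V^2 = 506.25 m^2/s^2
R_v = 506.25 / 0.41
R_v = 1234.8 m

1234.8


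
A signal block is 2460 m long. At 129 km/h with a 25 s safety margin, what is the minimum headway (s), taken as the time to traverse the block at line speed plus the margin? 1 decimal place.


V = 129 / 3.6 = 35.8333 m/s
Block traversal time = 2460 / 35.8333 = 68.6512 s
Headway = 68.6512 + 25
Headway = 93.7 s

93.7


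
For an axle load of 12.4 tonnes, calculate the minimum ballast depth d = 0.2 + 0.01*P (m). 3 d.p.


d = 0.2 + 0.01 * 12.4
d = 0.2 + 0.124
d = 0.324 m

0.324


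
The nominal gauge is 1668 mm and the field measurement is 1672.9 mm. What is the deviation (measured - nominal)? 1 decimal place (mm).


Deviation = measured - nominal
Deviation = 1672.9 - 1668
Deviation = 4.9 mm

4.9


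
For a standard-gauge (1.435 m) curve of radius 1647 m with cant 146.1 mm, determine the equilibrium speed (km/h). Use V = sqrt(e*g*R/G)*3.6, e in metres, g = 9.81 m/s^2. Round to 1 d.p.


Convert cant: e = 146.1 mm = 0.1461 m
V_ms = sqrt(0.1461 * 9.81 * 1647 / 1.435)
V_ms = sqrt(1644.981134) = 40.5584 m/s
V = 40.5584 * 3.6 = 146.0 km/h

146.0


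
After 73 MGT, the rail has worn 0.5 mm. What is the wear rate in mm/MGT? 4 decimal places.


Wear rate = total wear / cumulative tonnage
Rate = 0.5 / 73
Rate = 0.0068 mm/MGT

0.0068


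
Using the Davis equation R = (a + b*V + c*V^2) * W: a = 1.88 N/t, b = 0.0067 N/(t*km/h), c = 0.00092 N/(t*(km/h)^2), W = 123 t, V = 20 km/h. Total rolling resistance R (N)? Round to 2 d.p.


b*V = 0.0067 * 20 = 0.134
c*V^2 = 0.00092 * 400 = 0.368
R_per_t = 1.88 + 0.134 + 0.368 = 2.382 N/t
R_total = 2.382 * 123 = 292.99 N

292.99


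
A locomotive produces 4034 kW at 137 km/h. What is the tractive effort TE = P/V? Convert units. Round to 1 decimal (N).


Convert: P = 4034 kW = 4034000 W
V = 137 / 3.6 = 38.0556 m/s
TE = 4034000 / 38.0556
TE = 106002.9 N

106002.9


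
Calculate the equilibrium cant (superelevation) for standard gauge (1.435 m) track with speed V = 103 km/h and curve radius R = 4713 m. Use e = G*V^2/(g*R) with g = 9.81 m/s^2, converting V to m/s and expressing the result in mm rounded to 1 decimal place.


Convert speed: V = 103 / 3.6 = 28.6111 m/s
Apply formula: e = 1.435 * 28.6111^2 / (9.81 * 4713)
e = 1.435 * 818.5957 / 46234.53
e = 0.025407 m = 25.4 mm

25.4


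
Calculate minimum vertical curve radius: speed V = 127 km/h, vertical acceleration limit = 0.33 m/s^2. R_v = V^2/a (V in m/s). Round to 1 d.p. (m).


Convert speed: V = 127 / 3.6 = 35.2778 m/s
V^2 = 1244.5216 m^2/s^2
R_v = 1244.5216 / 0.33
R_v = 3771.3 m

3771.3


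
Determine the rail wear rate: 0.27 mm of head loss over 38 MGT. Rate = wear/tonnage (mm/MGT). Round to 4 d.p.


Wear rate = total wear / cumulative tonnage
Rate = 0.27 / 38
Rate = 0.0071 mm/MGT

0.0071


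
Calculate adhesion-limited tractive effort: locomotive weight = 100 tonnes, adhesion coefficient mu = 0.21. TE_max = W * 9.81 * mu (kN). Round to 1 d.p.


TE_max = W * g * mu
TE_max = 100 * 9.81 * 0.21
TE_max = 981.0 * 0.21
TE_max = 206.0 kN

206.0


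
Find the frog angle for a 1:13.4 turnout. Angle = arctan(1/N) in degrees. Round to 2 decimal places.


1/N = 1/13.4 = 0.074627
angle = arctan(0.074627) = 0.074489 rad
angle = 0.074489 * 180/pi = 4.27 degrees

4.27


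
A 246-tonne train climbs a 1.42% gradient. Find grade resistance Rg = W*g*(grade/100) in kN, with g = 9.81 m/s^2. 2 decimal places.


Rg = W * 9.81 * grade / 100
Rg = 246 * 9.81 * 1.42 / 100
Rg = 2413.26 * 0.0142
Rg = 34.27 kN

34.27


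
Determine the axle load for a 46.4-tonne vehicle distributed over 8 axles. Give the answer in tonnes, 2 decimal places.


Load per axle = total weight / number of axles
Load = 46.4 / 8
Load = 5.80 tonnes

5.80


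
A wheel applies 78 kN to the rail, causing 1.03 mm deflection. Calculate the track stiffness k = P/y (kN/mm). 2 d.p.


Track stiffness k = P / y
k = 78 / 1.03
k = 75.73 kN/mm

75.73


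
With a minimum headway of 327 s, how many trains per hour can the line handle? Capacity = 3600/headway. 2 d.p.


Capacity = 3600 / headway
Capacity = 3600 / 327
Capacity = 11.01 trains/hour

11.01


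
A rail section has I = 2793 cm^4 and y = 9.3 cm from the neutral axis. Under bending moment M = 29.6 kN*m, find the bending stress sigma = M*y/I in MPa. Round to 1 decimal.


Convert units:
M = 29.6 kN*m = 29600000 N*mm
y = 9.3 cm = 93 mm
I = 2793 cm^4 = 27930000 mm^4
sigma = 29600000 * 93 / 27930000
sigma = 98.6 MPa

98.6


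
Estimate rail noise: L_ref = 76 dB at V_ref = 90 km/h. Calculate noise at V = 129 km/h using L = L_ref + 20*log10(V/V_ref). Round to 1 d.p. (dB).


V/V_ref = 129 / 90 = 1.433333
log10(1.433333) = 0.156347
20 * 0.156347 = 3.1269
L = 76 + 3.1269 = 79.1 dB

79.1


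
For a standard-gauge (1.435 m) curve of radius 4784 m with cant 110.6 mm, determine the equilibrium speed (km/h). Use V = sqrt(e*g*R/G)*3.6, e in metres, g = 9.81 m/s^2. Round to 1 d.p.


Convert cant: e = 110.6 mm = 0.1106 m
V_ms = sqrt(0.1106 * 9.81 * 4784 / 1.435)
V_ms = sqrt(3617.124059) = 60.1425 m/s
V = 60.1425 * 3.6 = 216.5 km/h

216.5


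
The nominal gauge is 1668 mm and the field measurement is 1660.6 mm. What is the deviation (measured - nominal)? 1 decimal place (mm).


Deviation = measured - nominal
Deviation = 1660.6 - 1668
Deviation = -7.4 mm

-7.4


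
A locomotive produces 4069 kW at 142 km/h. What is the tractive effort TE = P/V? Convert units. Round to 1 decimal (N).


Convert: P = 4069 kW = 4069000 W
V = 142 / 3.6 = 39.4444 m/s
TE = 4069000 / 39.4444
TE = 103157.7 N

103157.7


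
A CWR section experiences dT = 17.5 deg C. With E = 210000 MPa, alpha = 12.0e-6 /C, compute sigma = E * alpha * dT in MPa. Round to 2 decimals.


sigma = E * alpha * dT
sigma = 210000 * 12.0e-6 * 17.5
sigma = 2.52 * 17.5
sigma = 44.10 MPa

44.10


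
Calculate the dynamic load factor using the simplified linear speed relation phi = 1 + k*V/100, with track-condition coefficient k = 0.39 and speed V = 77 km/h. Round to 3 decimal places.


phi = 1 + k * V / 100
phi = 1 + 0.39 * 77 / 100
phi = 1 + 0.3003
phi = 1.300

1.300


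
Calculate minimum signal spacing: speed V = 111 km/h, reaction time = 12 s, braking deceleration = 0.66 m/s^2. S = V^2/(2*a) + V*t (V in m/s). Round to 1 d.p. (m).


V = 111 / 3.6 = 30.8333 m/s
Braking distance = 30.8333^2 / (2*0.66) = 720.2231 m
Sighting distance = 30.8333 * 12 = 370.0 m
S = 720.2231 + 370.0 = 1090.2 m

1090.2


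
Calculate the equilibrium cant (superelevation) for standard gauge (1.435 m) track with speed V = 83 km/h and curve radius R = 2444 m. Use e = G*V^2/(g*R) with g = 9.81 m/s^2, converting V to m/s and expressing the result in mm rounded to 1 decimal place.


Convert speed: V = 83 / 3.6 = 23.0556 m/s
Apply formula: e = 1.435 * 23.0556^2 / (9.81 * 2444)
e = 1.435 * 531.5586 / 23975.64
e = 0.031815 m = 31.8 mm

31.8


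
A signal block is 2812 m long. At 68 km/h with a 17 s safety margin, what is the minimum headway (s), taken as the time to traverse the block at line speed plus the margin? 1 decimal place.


V = 68 / 3.6 = 18.8889 m/s
Block traversal time = 2812 / 18.8889 = 148.8706 s
Headway = 148.8706 + 17
Headway = 165.9 s

165.9


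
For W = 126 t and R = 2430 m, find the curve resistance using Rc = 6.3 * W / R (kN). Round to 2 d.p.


Rc = 6.3 * W / R
Rc = 6.3 * 126 / 2430
Rc = 793.8 / 2430
Rc = 0.33 kN

0.33


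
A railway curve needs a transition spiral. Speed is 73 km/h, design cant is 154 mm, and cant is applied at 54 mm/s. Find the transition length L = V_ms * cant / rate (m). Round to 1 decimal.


Convert speed: V = 73 / 3.6 = 20.2778 m/s
L = 20.2778 * 154 / 54
L = 3122.7778 / 54
L = 57.8 m

57.8


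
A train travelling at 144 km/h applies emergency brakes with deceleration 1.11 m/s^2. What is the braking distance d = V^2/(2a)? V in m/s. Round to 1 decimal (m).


Convert speed: V = 144 / 3.6 = 40.0 m/s
V^2 = 1600.0
d = 1600.0 / (2 * 1.11)
d = 1600.0 / 2.22
d = 720.7 m

720.7


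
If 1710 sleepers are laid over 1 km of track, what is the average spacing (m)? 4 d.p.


Spacing = 1000 m / number of sleepers
Spacing = 1000 / 1710
Spacing = 0.5848 m

0.5848


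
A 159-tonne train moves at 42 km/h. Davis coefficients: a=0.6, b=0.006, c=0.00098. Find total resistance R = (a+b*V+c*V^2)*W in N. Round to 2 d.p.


b*V = 0.006 * 42 = 0.252
c*V^2 = 0.00098 * 1764 = 1.72872
R_per_t = 0.6 + 0.252 + 1.72872 = 2.58072 N/t
R_total = 2.58072 * 159 = 410.33 N

410.33


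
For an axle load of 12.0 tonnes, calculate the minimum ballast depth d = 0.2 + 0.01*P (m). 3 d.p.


d = 0.2 + 0.01 * 12.0
d = 0.2 + 0.12
d = 0.320 m

0.320


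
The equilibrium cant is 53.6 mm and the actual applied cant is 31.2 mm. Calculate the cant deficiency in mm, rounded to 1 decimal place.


Cant deficiency = equilibrium cant - actual cant
CD = 53.6 - 31.2
CD = 22.4 mm

22.4


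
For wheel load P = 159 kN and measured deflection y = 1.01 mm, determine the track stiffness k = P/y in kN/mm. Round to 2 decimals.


Track stiffness k = P / y
k = 159 / 1.01
k = 157.43 kN/mm

157.43


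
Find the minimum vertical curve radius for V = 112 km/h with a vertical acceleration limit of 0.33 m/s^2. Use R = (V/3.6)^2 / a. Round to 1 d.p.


Convert speed: V = 112 / 3.6 = 31.1111 m/s
V^2 = 967.9012 m^2/s^2
R_v = 967.9012 / 0.33
R_v = 2933.0 m

2933.0


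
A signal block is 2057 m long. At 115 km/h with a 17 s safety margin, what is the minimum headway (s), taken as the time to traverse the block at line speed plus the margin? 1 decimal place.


V = 115 / 3.6 = 31.9444 m/s
Block traversal time = 2057 / 31.9444 = 64.393 s
Headway = 64.393 + 17
Headway = 81.4 s

81.4


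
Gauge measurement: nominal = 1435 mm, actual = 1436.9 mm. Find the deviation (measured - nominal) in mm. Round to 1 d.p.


Deviation = measured - nominal
Deviation = 1436.9 - 1435
Deviation = 1.9 mm

1.9


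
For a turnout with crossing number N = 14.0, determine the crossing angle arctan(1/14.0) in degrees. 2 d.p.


1/N = 1/14.0 = 0.071429
angle = arctan(0.071429) = 0.071307 rad
angle = 0.071307 * 180/pi = 4.09 degrees

4.09


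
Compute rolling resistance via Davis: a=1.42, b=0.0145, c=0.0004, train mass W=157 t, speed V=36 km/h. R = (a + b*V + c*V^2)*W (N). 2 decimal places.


b*V = 0.0145 * 36 = 0.522
c*V^2 = 0.0004 * 1296 = 0.5184
R_per_t = 1.42 + 0.522 + 0.5184 = 2.4604 N/t
R_total = 2.4604 * 157 = 386.28 N

386.28


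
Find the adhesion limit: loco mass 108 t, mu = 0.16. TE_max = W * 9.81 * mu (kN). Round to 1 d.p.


TE_max = W * g * mu
TE_max = 108 * 9.81 * 0.16
TE_max = 1059.48 * 0.16
TE_max = 169.5 kN

169.5


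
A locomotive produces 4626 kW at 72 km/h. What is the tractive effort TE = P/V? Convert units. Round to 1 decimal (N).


Convert: P = 4626 kW = 4626000 W
V = 72 / 3.6 = 20.0 m/s
TE = 4626000 / 20.0
TE = 231300.0 N

231300.0


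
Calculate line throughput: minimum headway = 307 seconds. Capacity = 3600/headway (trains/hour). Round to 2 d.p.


Capacity = 3600 / headway
Capacity = 3600 / 307
Capacity = 11.73 trains/hour

11.73


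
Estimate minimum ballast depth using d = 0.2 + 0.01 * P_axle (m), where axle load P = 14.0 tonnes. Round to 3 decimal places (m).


d = 0.2 + 0.01 * 14.0
d = 0.2 + 0.14
d = 0.340 m

0.340


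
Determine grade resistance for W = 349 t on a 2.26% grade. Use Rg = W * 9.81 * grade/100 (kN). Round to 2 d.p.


Rg = W * 9.81 * grade / 100
Rg = 349 * 9.81 * 2.26 / 100
Rg = 3423.69 * 0.0226
Rg = 77.38 kN

77.38


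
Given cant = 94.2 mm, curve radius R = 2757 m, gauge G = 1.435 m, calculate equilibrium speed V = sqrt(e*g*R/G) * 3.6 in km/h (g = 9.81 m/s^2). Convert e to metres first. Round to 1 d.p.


Convert cant: e = 94.2 mm = 0.0942 m
V_ms = sqrt(0.0942 * 9.81 * 2757 / 1.435)
V_ms = sqrt(1775.434992) = 42.1359 m/s
V = 42.1359 * 3.6 = 151.7 km/h

151.7


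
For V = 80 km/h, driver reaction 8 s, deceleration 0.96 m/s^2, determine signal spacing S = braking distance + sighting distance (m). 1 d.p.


V = 80 / 3.6 = 22.2222 m/s
Braking distance = 22.2222^2 / (2*0.96) = 257.2016 m
Sighting distance = 22.2222 * 8 = 177.7778 m
S = 257.2016 + 177.7778 = 435.0 m

435.0


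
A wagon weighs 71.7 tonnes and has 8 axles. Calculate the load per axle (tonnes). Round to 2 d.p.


Load per axle = total weight / number of axles
Load = 71.7 / 8
Load = 8.96 tonnes

8.96


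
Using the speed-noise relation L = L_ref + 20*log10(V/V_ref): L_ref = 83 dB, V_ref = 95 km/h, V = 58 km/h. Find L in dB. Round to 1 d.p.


V/V_ref = 58 / 95 = 0.610526
log10(0.610526) = -0.214296
20 * -0.214296 = -4.2859
L = 83 + -4.2859 = 78.7 dB

78.7


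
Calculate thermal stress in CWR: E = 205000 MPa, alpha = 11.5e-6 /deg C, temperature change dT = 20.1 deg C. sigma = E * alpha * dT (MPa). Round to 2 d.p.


sigma = E * alpha * dT
sigma = 205000 * 11.5e-6 * 20.1
sigma = 2.3575 * 20.1
sigma = 47.39 MPa

47.39


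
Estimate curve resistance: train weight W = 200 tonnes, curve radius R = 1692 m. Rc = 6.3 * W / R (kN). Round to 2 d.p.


Rc = 6.3 * W / R
Rc = 6.3 * 200 / 1692
Rc = 1260.0 / 1692
Rc = 0.74 kN

0.74


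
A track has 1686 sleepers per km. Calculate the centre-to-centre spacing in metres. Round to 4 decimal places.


Spacing = 1000 m / number of sleepers
Spacing = 1000 / 1686
Spacing = 0.5931 m

0.5931


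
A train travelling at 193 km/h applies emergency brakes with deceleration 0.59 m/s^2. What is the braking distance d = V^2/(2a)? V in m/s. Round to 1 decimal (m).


Convert speed: V = 193 / 3.6 = 53.6111 m/s
V^2 = 2874.1512
d = 2874.1512 / (2 * 0.59)
d = 2874.1512 / 1.18
d = 2435.7 m

2435.7


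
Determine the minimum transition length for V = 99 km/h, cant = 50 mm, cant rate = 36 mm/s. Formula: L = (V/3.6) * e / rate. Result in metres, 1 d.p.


Convert speed: V = 99 / 3.6 = 27.5 m/s
L = 27.5 * 50 / 36
L = 1375.0 / 36
L = 38.2 m

38.2


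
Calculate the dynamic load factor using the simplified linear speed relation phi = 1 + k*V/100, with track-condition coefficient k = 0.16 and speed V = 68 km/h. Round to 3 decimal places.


phi = 1 + k * V / 100
phi = 1 + 0.16 * 68 / 100
phi = 1 + 0.1088
phi = 1.109

1.109


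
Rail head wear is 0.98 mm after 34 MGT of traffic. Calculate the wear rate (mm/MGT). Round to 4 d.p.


Wear rate = total wear / cumulative tonnage
Rate = 0.98 / 34
Rate = 0.0288 mm/MGT

0.0288


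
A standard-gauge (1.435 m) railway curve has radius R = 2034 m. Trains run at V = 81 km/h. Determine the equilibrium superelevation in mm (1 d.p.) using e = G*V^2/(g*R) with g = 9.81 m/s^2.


Convert speed: V = 81 / 3.6 = 22.5 m/s
Apply formula: e = 1.435 * 22.5^2 / (9.81 * 2034)
e = 1.435 * 506.25 / 19953.54
e = 0.036408 m = 36.4 mm

36.4


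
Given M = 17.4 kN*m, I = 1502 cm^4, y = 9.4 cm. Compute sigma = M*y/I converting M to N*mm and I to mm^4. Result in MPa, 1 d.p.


Convert units:
M = 17.4 kN*m = 17400000 N*mm
y = 9.4 cm = 94 mm
I = 1502 cm^4 = 15020000 mm^4
sigma = 17400000 * 94 / 15020000
sigma = 108.9 MPa

108.9


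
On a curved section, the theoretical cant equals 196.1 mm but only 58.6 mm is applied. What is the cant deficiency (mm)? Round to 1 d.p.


Cant deficiency = equilibrium cant - actual cant
CD = 196.1 - 58.6
CD = 137.5 mm

137.5


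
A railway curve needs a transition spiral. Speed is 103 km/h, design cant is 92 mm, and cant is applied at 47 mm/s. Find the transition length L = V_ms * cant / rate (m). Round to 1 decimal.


Convert speed: V = 103 / 3.6 = 28.6111 m/s
L = 28.6111 * 92 / 47
L = 2632.2222 / 47
L = 56.0 m

56.0


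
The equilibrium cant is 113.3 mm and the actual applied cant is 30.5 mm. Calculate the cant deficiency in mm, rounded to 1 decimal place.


Cant deficiency = equilibrium cant - actual cant
CD = 113.3 - 30.5
CD = 82.8 mm

82.8


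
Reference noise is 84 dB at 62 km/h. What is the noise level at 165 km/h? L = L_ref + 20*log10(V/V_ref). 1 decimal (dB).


V/V_ref = 165 / 62 = 2.66129
log10(2.66129) = 0.425092
20 * 0.425092 = 8.5018
L = 84 + 8.5018 = 92.5 dB

92.5


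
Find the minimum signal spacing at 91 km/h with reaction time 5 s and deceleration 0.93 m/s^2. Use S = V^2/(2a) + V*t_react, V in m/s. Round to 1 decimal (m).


V = 91 / 3.6 = 25.2778 m/s
Braking distance = 25.2778^2 / (2*0.93) = 343.5301 m
Sighting distance = 25.2778 * 5 = 126.3889 m
S = 343.5301 + 126.3889 = 469.9 m

469.9


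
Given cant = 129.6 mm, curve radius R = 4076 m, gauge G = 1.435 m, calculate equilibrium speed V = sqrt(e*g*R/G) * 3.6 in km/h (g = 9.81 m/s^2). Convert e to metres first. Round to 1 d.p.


Convert cant: e = 129.6 mm = 0.1296 m
V_ms = sqrt(0.1296 * 9.81 * 4076 / 1.435)
V_ms = sqrt(3611.239426) = 60.0936 m/s
V = 60.0936 * 3.6 = 216.3 km/h

216.3


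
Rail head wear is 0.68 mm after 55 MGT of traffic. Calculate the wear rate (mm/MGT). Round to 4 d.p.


Wear rate = total wear / cumulative tonnage
Rate = 0.68 / 55
Rate = 0.0124 mm/MGT

0.0124


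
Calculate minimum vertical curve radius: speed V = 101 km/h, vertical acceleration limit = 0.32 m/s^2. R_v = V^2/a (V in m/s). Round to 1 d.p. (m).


Convert speed: V = 101 / 3.6 = 28.0556 m/s
V^2 = 787.1142 m^2/s^2
R_v = 787.1142 / 0.32
R_v = 2459.7 m

2459.7


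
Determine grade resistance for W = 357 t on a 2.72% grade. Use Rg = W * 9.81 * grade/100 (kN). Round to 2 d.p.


Rg = W * 9.81 * grade / 100
Rg = 357 * 9.81 * 2.72 / 100
Rg = 3502.17 * 0.0272
Rg = 95.26 kN

95.26


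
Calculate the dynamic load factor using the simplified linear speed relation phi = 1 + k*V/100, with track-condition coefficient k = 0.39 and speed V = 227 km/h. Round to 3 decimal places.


phi = 1 + k * V / 100
phi = 1 + 0.39 * 227 / 100
phi = 1 + 0.8853
phi = 1.885

1.885


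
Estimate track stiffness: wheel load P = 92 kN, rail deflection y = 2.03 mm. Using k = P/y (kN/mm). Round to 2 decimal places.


Track stiffness k = P / y
k = 92 / 2.03
k = 45.32 kN/mm

45.32


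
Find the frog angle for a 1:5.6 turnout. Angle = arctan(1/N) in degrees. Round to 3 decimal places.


1/N = 1/5.6 = 0.178571
angle = arctan(0.178571) = 0.176709 rad
angle = 0.176709 * 180/pi = 10.125 degrees

10.125


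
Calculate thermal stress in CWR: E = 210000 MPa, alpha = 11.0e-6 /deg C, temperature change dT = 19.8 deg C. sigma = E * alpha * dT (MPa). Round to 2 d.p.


sigma = E * alpha * dT
sigma = 210000 * 11.0e-6 * 19.8
sigma = 2.31 * 19.8
sigma = 45.74 MPa

45.74


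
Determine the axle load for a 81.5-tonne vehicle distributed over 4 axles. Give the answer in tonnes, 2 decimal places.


Load per axle = total weight / number of axles
Load = 81.5 / 4
Load = 20.38 tonnes

20.38


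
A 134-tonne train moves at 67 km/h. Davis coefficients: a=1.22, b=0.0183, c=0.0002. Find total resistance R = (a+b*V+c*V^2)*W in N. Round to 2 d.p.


b*V = 0.0183 * 67 = 1.2261
c*V^2 = 0.0002 * 4489 = 0.8978
R_per_t = 1.22 + 1.2261 + 0.8978 = 3.3439 N/t
R_total = 3.3439 * 134 = 448.08 N

448.08


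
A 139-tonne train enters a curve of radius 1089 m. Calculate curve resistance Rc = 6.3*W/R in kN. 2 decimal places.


Rc = 6.3 * W / R
Rc = 6.3 * 139 / 1089
Rc = 875.7 / 1089
Rc = 0.80 kN

0.80


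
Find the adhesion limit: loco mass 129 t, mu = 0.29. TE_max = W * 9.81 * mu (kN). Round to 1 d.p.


TE_max = W * g * mu
TE_max = 129 * 9.81 * 0.29
TE_max = 1265.49 * 0.29
TE_max = 367.0 kN

367.0


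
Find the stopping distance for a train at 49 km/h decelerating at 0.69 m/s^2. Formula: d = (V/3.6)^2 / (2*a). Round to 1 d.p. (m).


Convert speed: V = 49 / 3.6 = 13.6111 m/s
V^2 = 185.2623
d = 185.2623 / (2 * 0.69)
d = 185.2623 / 1.38
d = 134.2 m

134.2


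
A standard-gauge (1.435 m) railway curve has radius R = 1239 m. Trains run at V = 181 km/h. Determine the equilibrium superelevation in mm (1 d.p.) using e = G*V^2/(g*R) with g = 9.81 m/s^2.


Convert speed: V = 181 / 3.6 = 50.2778 m/s
Apply formula: e = 1.435 * 50.2778^2 / (9.81 * 1239)
e = 1.435 * 2527.8549 / 12154.59
e = 0.298445 m = 298.4 mm

298.4


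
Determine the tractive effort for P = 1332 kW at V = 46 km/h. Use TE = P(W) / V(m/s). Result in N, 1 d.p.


Convert: P = 1332 kW = 1332000 W
V = 46 / 3.6 = 12.7778 m/s
TE = 1332000 / 12.7778
TE = 104243.5 N

104243.5


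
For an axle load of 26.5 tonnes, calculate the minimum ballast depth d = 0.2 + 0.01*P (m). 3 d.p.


d = 0.2 + 0.01 * 26.5
d = 0.2 + 0.265
d = 0.465 m

0.465


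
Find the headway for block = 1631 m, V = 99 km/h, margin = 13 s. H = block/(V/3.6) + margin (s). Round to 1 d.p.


V = 99 / 3.6 = 27.5 m/s
Block traversal time = 1631 / 27.5 = 59.3091 s
Headway = 59.3091 + 13
Headway = 72.3 s

72.3


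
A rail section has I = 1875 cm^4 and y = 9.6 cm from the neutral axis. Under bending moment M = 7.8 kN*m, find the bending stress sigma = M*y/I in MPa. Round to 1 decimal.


Convert units:
M = 7.8 kN*m = 7800000 N*mm
y = 9.6 cm = 96 mm
I = 1875 cm^4 = 18750000 mm^4
sigma = 7800000 * 96 / 18750000
sigma = 39.9 MPa

39.9


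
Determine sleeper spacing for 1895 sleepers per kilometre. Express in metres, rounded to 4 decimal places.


Spacing = 1000 m / number of sleepers
Spacing = 1000 / 1895
Spacing = 0.5277 m

0.5277


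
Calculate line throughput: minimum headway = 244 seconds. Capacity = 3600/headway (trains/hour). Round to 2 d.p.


Capacity = 3600 / headway
Capacity = 3600 / 244
Capacity = 14.75 trains/hour

14.75


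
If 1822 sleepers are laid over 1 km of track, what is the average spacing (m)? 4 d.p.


Spacing = 1000 m / number of sleepers
Spacing = 1000 / 1822
Spacing = 0.5488 m

0.5488


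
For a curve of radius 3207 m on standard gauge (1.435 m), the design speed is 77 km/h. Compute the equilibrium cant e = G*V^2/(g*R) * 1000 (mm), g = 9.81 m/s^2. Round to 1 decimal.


Convert speed: V = 77 / 3.6 = 21.3889 m/s
Apply formula: e = 1.435 * 21.3889^2 / (9.81 * 3207)
e = 1.435 * 457.4846 / 31460.67
e = 0.020867 m = 20.9 mm

20.9


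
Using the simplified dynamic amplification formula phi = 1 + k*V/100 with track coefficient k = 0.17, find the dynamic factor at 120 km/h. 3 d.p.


phi = 1 + k * V / 100
phi = 1 + 0.17 * 120 / 100
phi = 1 + 0.204
phi = 1.204

1.204


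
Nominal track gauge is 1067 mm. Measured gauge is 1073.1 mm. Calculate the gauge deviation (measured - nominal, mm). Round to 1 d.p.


Deviation = measured - nominal
Deviation = 1073.1 - 1067
Deviation = 6.1 mm

6.1


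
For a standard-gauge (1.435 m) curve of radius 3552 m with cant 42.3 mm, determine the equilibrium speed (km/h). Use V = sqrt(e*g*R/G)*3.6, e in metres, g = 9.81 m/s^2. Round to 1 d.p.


Convert cant: e = 42.3 mm = 0.0423 m
V_ms = sqrt(0.0423 * 9.81 * 3552 / 1.435)
V_ms = sqrt(1027.141865) = 32.0491 m/s
V = 32.0491 * 3.6 = 115.4 km/h

115.4


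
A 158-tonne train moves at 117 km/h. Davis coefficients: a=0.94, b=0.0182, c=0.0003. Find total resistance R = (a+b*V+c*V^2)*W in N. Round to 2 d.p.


b*V = 0.0182 * 117 = 2.1294
c*V^2 = 0.0003 * 13689 = 4.1067
R_per_t = 0.94 + 2.1294 + 4.1067 = 7.1761 N/t
R_total = 7.1761 * 158 = 1133.82 N

1133.82


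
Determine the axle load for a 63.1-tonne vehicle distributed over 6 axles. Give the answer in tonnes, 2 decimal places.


Load per axle = total weight / number of axles
Load = 63.1 / 6
Load = 10.52 tonnes

10.52


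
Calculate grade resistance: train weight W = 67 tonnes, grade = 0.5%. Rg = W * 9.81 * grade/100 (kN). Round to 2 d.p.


Rg = W * 9.81 * grade / 100
Rg = 67 * 9.81 * 0.5 / 100
Rg = 657.27 * 0.005
Rg = 3.29 kN

3.29


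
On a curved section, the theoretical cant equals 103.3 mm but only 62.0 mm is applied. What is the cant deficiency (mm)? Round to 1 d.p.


Cant deficiency = equilibrium cant - actual cant
CD = 103.3 - 62.0
CD = 41.3 mm

41.3


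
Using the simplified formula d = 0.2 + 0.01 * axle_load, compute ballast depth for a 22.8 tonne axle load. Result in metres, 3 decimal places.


d = 0.2 + 0.01 * 22.8
d = 0.2 + 0.228
d = 0.428 m

0.428


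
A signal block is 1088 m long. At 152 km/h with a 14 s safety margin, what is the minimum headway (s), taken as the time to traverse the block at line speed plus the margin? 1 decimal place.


V = 152 / 3.6 = 42.2222 m/s
Block traversal time = 1088 / 42.2222 = 25.7684 s
Headway = 25.7684 + 14
Headway = 39.8 s

39.8


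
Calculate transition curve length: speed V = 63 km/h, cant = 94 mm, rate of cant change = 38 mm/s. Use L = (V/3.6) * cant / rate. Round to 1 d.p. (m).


Convert speed: V = 63 / 3.6 = 17.5 m/s
L = 17.5 * 94 / 38
L = 1645.0 / 38
L = 43.3 m

43.3


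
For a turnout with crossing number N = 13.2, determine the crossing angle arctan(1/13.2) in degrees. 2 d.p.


1/N = 1/13.2 = 0.075758
angle = arctan(0.075758) = 0.075613 rad
angle = 0.075613 * 180/pi = 4.33 degrees

4.33


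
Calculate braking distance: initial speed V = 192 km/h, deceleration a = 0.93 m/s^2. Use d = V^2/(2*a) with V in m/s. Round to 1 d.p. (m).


Convert speed: V = 192 / 3.6 = 53.3333 m/s
V^2 = 2844.4444
d = 2844.4444 / (2 * 0.93)
d = 2844.4444 / 1.86
d = 1529.3 m

1529.3


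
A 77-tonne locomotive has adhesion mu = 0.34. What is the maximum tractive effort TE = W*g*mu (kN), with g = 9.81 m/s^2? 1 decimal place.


TE_max = W * g * mu
TE_max = 77 * 9.81 * 0.34
TE_max = 755.37 * 0.34
TE_max = 256.8 kN

256.8


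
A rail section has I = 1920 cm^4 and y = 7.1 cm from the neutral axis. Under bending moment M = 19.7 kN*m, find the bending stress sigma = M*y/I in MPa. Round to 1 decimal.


Convert units:
M = 19.7 kN*m = 19700000 N*mm
y = 7.1 cm = 71 mm
I = 1920 cm^4 = 19200000 mm^4
sigma = 19700000 * 71 / 19200000
sigma = 72.8 MPa

72.8


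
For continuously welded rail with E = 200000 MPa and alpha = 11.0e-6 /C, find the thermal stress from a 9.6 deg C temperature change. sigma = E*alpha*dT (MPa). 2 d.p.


sigma = E * alpha * dT
sigma = 200000 * 11.0e-6 * 9.6
sigma = 2.2 * 9.6
sigma = 21.12 MPa

21.12


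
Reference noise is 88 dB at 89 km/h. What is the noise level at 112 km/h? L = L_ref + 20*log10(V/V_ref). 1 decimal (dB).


V/V_ref = 112 / 89 = 1.258427
log10(1.258427) = 0.099828
20 * 0.099828 = 1.9966
L = 88 + 1.9966 = 90.0 dB

90.0


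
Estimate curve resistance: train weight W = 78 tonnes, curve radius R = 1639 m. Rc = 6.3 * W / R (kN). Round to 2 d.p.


Rc = 6.3 * W / R
Rc = 6.3 * 78 / 1639
Rc = 491.4 / 1639
Rc = 0.30 kN

0.30


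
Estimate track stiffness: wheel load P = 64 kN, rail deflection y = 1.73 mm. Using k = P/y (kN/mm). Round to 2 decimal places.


Track stiffness k = P / y
k = 64 / 1.73
k = 36.99 kN/mm

36.99


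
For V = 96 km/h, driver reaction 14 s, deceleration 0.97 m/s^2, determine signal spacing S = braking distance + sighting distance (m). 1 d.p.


V = 96 / 3.6 = 26.6667 m/s
Braking distance = 26.6667^2 / (2*0.97) = 366.5521 m
Sighting distance = 26.6667 * 14 = 373.3333 m
S = 366.5521 + 373.3333 = 739.9 m

739.9


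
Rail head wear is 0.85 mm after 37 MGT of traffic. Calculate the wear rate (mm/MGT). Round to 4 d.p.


Wear rate = total wear / cumulative tonnage
Rate = 0.85 / 37
Rate = 0.0230 mm/MGT

0.0230


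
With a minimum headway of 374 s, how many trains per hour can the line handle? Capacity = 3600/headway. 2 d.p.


Capacity = 3600 / headway
Capacity = 3600 / 374
Capacity = 9.63 trains/hour

9.63


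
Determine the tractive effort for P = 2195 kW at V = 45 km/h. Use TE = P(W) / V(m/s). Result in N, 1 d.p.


Convert: P = 2195 kW = 2195000 W
V = 45 / 3.6 = 12.5 m/s
TE = 2195000 / 12.5
TE = 175600.0 N

175600.0


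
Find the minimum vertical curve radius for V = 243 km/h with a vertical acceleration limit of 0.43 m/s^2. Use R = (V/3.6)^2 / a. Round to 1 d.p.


Convert speed: V = 243 / 3.6 = 67.5 m/s
V^2 = 4556.25 m^2/s^2
R_v = 4556.25 / 0.43
R_v = 10595.9 m

10595.9


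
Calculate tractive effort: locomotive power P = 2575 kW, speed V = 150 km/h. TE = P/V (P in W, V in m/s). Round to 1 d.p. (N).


Convert: P = 2575 kW = 2575000 W
V = 150 / 3.6 = 41.6667 m/s
TE = 2575000 / 41.6667
TE = 61800.0 N

61800.0


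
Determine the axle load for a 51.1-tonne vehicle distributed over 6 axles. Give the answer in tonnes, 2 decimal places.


Load per axle = total weight / number of axles
Load = 51.1 / 6
Load = 8.52 tonnes

8.52


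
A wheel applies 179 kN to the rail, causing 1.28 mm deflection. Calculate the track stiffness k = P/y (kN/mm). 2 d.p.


Track stiffness k = P / y
k = 179 / 1.28
k = 139.84 kN/mm

139.84


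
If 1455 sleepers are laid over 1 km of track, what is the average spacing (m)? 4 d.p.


Spacing = 1000 m / number of sleepers
Spacing = 1000 / 1455
Spacing = 0.6873 m

0.6873


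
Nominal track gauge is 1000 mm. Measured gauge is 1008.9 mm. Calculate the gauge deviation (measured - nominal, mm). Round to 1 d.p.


Deviation = measured - nominal
Deviation = 1008.9 - 1000
Deviation = 8.9 mm

8.9


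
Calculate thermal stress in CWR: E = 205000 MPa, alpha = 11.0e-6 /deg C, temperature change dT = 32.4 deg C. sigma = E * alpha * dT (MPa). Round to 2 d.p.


sigma = E * alpha * dT
sigma = 205000 * 11.0e-6 * 32.4
sigma = 2.255 * 32.4
sigma = 73.06 MPa

73.06


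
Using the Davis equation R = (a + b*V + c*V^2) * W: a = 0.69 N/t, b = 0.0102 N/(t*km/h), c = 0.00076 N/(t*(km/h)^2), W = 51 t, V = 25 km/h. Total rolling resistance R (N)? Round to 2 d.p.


b*V = 0.0102 * 25 = 0.255
c*V^2 = 0.00076 * 625 = 0.475
R_per_t = 0.69 + 0.255 + 0.475 = 1.42 N/t
R_total = 1.42 * 51 = 72.42 N

72.42


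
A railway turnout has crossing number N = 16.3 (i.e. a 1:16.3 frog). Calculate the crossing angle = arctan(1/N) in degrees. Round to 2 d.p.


1/N = 1/16.3 = 0.06135
angle = arctan(0.06135) = 0.061273 rad
angle = 0.061273 * 180/pi = 3.51 degrees

3.51


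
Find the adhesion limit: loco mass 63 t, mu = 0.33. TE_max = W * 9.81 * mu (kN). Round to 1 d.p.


TE_max = W * g * mu
TE_max = 63 * 9.81 * 0.33
TE_max = 618.03 * 0.33
TE_max = 203.9 kN

203.9


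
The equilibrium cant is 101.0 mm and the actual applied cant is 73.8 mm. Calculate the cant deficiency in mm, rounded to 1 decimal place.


Cant deficiency = equilibrium cant - actual cant
CD = 101.0 - 73.8
CD = 27.2 mm

27.2


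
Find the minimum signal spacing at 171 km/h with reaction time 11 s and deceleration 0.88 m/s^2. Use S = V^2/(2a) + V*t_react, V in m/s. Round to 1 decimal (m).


V = 171 / 3.6 = 47.5 m/s
Braking distance = 47.5^2 / (2*0.88) = 1281.9602 m
Sighting distance = 47.5 * 11 = 522.5 m
S = 1281.9602 + 522.5 = 1804.5 m

1804.5


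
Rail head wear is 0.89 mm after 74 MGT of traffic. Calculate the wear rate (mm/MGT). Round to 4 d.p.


Wear rate = total wear / cumulative tonnage
Rate = 0.89 / 74
Rate = 0.0120 mm/MGT

0.0120


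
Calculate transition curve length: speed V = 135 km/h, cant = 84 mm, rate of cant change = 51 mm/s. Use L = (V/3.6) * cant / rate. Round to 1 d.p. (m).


Convert speed: V = 135 / 3.6 = 37.5 m/s
L = 37.5 * 84 / 51
L = 3150.0 / 51
L = 61.8 m

61.8


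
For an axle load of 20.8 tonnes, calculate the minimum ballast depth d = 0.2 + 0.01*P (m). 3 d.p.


d = 0.2 + 0.01 * 20.8
d = 0.2 + 0.208
d = 0.408 m

0.408


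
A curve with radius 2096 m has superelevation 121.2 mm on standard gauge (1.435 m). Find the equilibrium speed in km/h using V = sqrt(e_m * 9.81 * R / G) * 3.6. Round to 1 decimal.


Convert cant: e = 121.2 mm = 0.1212 m
V_ms = sqrt(0.1212 * 9.81 * 2096 / 1.435)
V_ms = sqrt(1736.644817) = 41.6731 m/s
V = 41.6731 * 3.6 = 150.0 km/h

150.0


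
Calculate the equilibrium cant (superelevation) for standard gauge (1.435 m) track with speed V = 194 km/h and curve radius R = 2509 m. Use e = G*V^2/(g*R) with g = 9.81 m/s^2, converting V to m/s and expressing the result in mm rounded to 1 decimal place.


Convert speed: V = 194 / 3.6 = 53.8889 m/s
Apply formula: e = 1.435 * 53.8889^2 / (9.81 * 2509)
e = 1.435 * 2904.0123 / 24613.29
e = 0.169309 m = 169.3 mm

169.3


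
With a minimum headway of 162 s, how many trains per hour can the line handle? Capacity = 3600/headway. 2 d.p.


Capacity = 3600 / headway
Capacity = 3600 / 162
Capacity = 22.22 trains/hour

22.22


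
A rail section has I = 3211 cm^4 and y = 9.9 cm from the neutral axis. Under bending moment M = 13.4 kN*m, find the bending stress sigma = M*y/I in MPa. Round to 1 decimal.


Convert units:
M = 13.4 kN*m = 13400000 N*mm
y = 9.9 cm = 99 mm
I = 3211 cm^4 = 32110000 mm^4
sigma = 13400000 * 99 / 32110000
sigma = 41.3 MPa

41.3


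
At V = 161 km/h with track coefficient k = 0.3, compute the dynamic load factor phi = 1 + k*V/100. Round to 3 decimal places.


phi = 1 + k * V / 100
phi = 1 + 0.3 * 161 / 100
phi = 1 + 0.483
phi = 1.483

1.483


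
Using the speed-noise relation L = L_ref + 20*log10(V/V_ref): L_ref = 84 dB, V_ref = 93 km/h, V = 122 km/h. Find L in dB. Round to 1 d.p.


V/V_ref = 122 / 93 = 1.311828
log10(1.311828) = 0.117877
20 * 0.117877 = 2.3575
L = 84 + 2.3575 = 86.4 dB

86.4


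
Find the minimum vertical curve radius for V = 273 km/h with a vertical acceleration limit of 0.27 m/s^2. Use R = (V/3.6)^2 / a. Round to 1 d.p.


Convert speed: V = 273 / 3.6 = 75.8333 m/s
V^2 = 5750.6944 m^2/s^2
R_v = 5750.6944 / 0.27
R_v = 21298.9 m

21298.9


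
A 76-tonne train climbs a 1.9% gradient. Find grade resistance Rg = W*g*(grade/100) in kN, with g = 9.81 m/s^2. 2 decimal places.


Rg = W * 9.81 * grade / 100
Rg = 76 * 9.81 * 1.9 / 100
Rg = 745.56 * 0.019
Rg = 14.17 kN

14.17


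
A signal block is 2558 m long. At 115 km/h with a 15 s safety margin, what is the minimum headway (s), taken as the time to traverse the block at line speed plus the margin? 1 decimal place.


V = 115 / 3.6 = 31.9444 m/s
Block traversal time = 2558 / 31.9444 = 80.0765 s
Headway = 80.0765 + 15
Headway = 95.1 s

95.1


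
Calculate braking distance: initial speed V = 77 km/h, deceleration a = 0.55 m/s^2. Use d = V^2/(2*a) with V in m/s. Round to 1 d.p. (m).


Convert speed: V = 77 / 3.6 = 21.3889 m/s
V^2 = 457.4846
d = 457.4846 / (2 * 0.55)
d = 457.4846 / 1.1
d = 415.9 m

415.9


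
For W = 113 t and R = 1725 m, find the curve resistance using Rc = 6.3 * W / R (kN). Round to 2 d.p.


Rc = 6.3 * W / R
Rc = 6.3 * 113 / 1725
Rc = 711.9 / 1725
Rc = 0.41 kN

0.41


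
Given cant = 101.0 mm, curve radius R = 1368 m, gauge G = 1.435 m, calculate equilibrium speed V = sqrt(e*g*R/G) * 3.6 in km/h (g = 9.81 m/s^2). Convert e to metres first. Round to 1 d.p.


Convert cant: e = 101.0 mm = 0.1010 m
V_ms = sqrt(0.1010 * 9.81 * 1368 / 1.435)
V_ms = sqrt(944.549185) = 30.7335 m/s
V = 30.7335 * 3.6 = 110.6 km/h

110.6


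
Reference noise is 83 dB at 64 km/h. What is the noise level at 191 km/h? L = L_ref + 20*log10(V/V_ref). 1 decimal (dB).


V/V_ref = 191 / 64 = 2.984375
log10(2.984375) = 0.474853
20 * 0.474853 = 9.4971
L = 83 + 9.4971 = 92.5 dB

92.5


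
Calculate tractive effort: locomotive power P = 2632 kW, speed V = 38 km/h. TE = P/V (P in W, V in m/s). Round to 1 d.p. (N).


Convert: P = 2632 kW = 2632000 W
V = 38 / 3.6 = 10.5556 m/s
TE = 2632000 / 10.5556
TE = 249347.4 N

249347.4


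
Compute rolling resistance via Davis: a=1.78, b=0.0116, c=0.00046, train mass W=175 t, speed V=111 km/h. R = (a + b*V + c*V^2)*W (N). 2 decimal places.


b*V = 0.0116 * 111 = 1.2876
c*V^2 = 0.00046 * 12321 = 5.66766
R_per_t = 1.78 + 1.2876 + 5.66766 = 8.73526 N/t
R_total = 8.73526 * 175 = 1528.67 N

1528.67


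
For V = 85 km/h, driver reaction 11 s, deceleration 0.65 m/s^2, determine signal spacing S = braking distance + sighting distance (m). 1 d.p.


V = 85 / 3.6 = 23.6111 m/s
Braking distance = 23.6111^2 / (2*0.65) = 428.8343 m
Sighting distance = 23.6111 * 11 = 259.7222 m
S = 428.8343 + 259.7222 = 688.6 m

688.6


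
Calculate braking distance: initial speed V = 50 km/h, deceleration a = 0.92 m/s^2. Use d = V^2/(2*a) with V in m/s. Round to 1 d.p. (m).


Convert speed: V = 50 / 3.6 = 13.8889 m/s
V^2 = 192.9012
d = 192.9012 / (2 * 0.92)
d = 192.9012 / 1.84
d = 104.8 m

104.8


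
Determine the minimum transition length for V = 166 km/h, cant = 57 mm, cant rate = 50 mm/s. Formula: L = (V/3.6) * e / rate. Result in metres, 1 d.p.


Convert speed: V = 166 / 3.6 = 46.1111 m/s
L = 46.1111 * 57 / 50
L = 2628.3333 / 50
L = 52.6 m

52.6


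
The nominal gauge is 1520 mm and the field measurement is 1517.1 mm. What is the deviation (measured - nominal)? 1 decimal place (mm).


Deviation = measured - nominal
Deviation = 1517.1 - 1520
Deviation = -2.9 mm

-2.9


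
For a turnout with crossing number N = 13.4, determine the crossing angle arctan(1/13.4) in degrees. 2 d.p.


1/N = 1/13.4 = 0.074627
angle = arctan(0.074627) = 0.074489 rad
angle = 0.074489 * 180/pi = 4.27 degrees

4.27


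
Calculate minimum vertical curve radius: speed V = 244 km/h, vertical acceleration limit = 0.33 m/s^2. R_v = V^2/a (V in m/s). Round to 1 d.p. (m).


Convert speed: V = 244 / 3.6 = 67.7778 m/s
V^2 = 4593.8272 m^2/s^2
R_v = 4593.8272 / 0.33
R_v = 13920.7 m

13920.7


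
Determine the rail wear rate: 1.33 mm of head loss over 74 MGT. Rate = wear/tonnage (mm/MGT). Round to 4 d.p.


Wear rate = total wear / cumulative tonnage
Rate = 1.33 / 74
Rate = 0.0180 mm/MGT

0.0180


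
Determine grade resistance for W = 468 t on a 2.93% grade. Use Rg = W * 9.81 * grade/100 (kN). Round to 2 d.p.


Rg = W * 9.81 * grade / 100
Rg = 468 * 9.81 * 2.93 / 100
Rg = 4591.08 * 0.0293
Rg = 134.52 kN

134.52


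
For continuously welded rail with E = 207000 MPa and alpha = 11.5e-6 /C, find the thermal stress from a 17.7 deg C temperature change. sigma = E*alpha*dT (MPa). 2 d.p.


sigma = E * alpha * dT
sigma = 207000 * 11.5e-6 * 17.7
sigma = 2.3805 * 17.7
sigma = 42.13 MPa

42.13


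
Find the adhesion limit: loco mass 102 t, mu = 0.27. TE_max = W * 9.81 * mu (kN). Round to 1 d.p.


TE_max = W * g * mu
TE_max = 102 * 9.81 * 0.27
TE_max = 1000.62 * 0.27
TE_max = 270.2 kN

270.2


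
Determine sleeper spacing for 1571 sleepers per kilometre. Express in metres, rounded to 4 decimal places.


Spacing = 1000 m / number of sleepers
Spacing = 1000 / 1571
Spacing = 0.6365 m

0.6365


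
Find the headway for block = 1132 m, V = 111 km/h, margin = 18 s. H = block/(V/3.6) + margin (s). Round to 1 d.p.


V = 111 / 3.6 = 30.8333 m/s
Block traversal time = 1132 / 30.8333 = 36.7135 s
Headway = 36.7135 + 18
Headway = 54.7 s

54.7


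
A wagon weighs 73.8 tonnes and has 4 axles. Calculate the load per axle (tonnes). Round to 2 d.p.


Load per axle = total weight / number of axles
Load = 73.8 / 4
Load = 18.45 tonnes

18.45


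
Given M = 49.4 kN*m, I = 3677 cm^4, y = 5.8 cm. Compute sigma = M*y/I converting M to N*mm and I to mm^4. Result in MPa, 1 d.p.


Convert units:
M = 49.4 kN*m = 49400000 N*mm
y = 5.8 cm = 58 mm
I = 3677 cm^4 = 36770000 mm^4
sigma = 49400000 * 58 / 36770000
sigma = 77.9 MPa

77.9


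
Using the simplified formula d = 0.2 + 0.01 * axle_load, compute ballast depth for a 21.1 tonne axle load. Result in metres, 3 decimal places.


d = 0.2 + 0.01 * 21.1
d = 0.2 + 0.211
d = 0.411 m

0.411


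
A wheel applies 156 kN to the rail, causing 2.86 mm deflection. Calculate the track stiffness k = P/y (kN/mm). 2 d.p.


Track stiffness k = P / y
k = 156 / 2.86
k = 54.55 kN/mm

54.55


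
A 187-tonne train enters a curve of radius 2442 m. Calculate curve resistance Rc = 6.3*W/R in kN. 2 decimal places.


Rc = 6.3 * W / R
Rc = 6.3 * 187 / 2442
Rc = 1178.1 / 2442
Rc = 0.48 kN

0.48
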